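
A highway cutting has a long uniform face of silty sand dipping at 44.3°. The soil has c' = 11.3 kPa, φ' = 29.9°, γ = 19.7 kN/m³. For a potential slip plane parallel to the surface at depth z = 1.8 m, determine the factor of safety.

For an infinite slope with a slip plane parallel to the surface (no pore pressure): FS = [c' + γz cos²β tanφ'] / [γz sinβ cosβ].
γz = 19.7·1.8 = 35.46 kN/m²
Numerator = 11.3 + 35.46·cos²44.3°·tan29.9° = 11.3 + 35.46·0.5122·0.5750 = 21.744 kPa
Denominator = 35.46·sin44.3°·cos44.3° = 35.46·0.6984·0.7157 = 17.725 kPa
FS = 21.744 / 17.725 = 1.227

FS = 1.23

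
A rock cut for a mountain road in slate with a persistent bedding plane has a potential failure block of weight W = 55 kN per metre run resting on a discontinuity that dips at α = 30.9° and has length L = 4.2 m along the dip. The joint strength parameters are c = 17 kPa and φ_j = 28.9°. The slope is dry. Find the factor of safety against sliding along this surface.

Resolving the block weight along and normal to the plane and applying the Mohr–Coulomb strength on the joint:
N' = W cosα = 55·cos30.9° = 47.2 kN/m
Driving force T = W sinα = 55·sin30.9° = 28.2 kN/m
Resisting force R = c·L + N'·tanφ_j = 17·4.2 + 47.2·tan28.9° = 71.4 + 26.1 = 97.5 kN/m
FS = R / T = 97.5 / 28.2 = 3.450

FS = 3.45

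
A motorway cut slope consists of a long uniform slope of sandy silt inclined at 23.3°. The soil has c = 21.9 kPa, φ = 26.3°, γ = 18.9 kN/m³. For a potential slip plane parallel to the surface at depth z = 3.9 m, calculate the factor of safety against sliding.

For an infinite slope with a slip plane parallel to the surface (no pore pressure): FS = [c + γz cos²β tanφ] / [γz sinβ cosβ].
γz = 18.9·3.9 = 73.71 kN/m²
Numerator = 21.9 + 73.71·cos²23.3°·tan26.3° = 21.9 + 73.71·0.8435·0.4942 = 52.630 kPa
Denominator = 73.71·sin23.3°·cos23.3° = 73.71·0.3955·0.9184 = 26.778 kPa
FS = 52.630 / 26.778 = 1.965

FS = 1.97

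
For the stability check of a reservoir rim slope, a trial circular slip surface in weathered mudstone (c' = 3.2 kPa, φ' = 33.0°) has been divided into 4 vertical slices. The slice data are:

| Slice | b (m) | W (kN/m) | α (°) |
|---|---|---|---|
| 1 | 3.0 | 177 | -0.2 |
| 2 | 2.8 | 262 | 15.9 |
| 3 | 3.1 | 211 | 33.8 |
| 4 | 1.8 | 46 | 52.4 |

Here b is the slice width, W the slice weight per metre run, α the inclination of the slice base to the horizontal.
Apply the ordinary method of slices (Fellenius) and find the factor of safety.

Ordinary method of slices: FS = Σ[c'·Δl_i + (W_i cosα_i)·tanφ'] / Σ W_i sinα_i, with Δl_i = b_i / cosα_i.
Slice 1: Δl = 3.0/cos(-0.2°) = 3.000 m; N'_1 = 177·cos(-0.2°) = 177.0; c'Δl = 9.60; W sinα = -0.6
Slice 2: Δl = 2.8/cos15.9° = 2.911 m; N'_2 = 262·cos15.9° = 252.0; c'Δl = 9.32; W sinα = 71.8
Slice 3: Δl = 3.1/cos33.8° = 3.731 m; N'_3 = 211·cos33.8° = 175.3; c'Δl = 11.94; W sinα = 117.4
Slice 4: Δl = 1.8/cos52.4° = 2.950 m; N'_4 = 46·cos52.4° = 28.1; c'Δl = 9.44; W sinα = 36.4
Σc'Δl = 40.3 kN/m; ΣN' = 632.4 kN/m; ΣW sinα = 225.0 kN/m
Resisting = 40.3 + 632.4·tan33.0° = 40.3 + 410.7 = 451.0 kN/m
FS = 451.0 / 225.0 = 2.004

FS = 2.00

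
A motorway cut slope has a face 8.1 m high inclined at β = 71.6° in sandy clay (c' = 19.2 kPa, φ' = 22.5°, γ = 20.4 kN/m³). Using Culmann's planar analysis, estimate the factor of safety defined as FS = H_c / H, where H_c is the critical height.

FS = 1.18

H_c = (4c'/γ) · sinβ cosφ' / [1 − cos(β − φ')]
    = (4·19.2/20.4) · sin71.6°·cos22.5° / [1 − cos49.1°]
    = 3.765 · 0.8766 / 0.3453 = 9.56 m
FS = H_c / H = 9.56 / 8.1 = 1.180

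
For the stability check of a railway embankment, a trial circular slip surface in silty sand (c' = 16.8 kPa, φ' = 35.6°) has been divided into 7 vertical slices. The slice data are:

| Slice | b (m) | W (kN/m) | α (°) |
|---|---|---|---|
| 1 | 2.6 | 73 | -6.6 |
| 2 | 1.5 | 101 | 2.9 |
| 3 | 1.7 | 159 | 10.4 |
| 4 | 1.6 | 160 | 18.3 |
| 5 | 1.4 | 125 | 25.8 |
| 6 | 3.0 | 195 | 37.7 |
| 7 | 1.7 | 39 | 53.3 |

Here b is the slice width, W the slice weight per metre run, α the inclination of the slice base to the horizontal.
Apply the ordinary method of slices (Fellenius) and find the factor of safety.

FS = 2.91

Ordinary method of slices: FS = Σ[c'·Δl_i + (W_i cosα_i)·tanφ'] / Σ W_i sinα_i, with Δl_i = b_i / cosα_i.
Slice 1: Δl = 2.6/cos(-6.6°) = 2.617 m; N'_1 = 73·cos(-6.6°) = 72.5; c'Δl = 43.97; W sinα = -8.4
Slice 2: Δl = 1.5/cos2.9° = 1.502 m; N'_2 = 101·cos2.9° = 100.9; c'Δl = 25.23; W sinα = 5.1
Slice 3: Δl = 1.7/cos10.4° = 1.728 m; N'_3 = 159·cos10.4° = 156.4; c'Δl = 29.04; W sinα = 28.7
Slice 4: Δl = 1.6/cos18.3° = 1.685 m; N'_4 = 160·cos18.3° = 151.9; c'Δl = 28.31; W sinα = 50.2
Slice 5: Δl = 1.4/cos25.8° = 1.555 m; N'_5 = 125·cos25.8° = 112.5; c'Δl = 26.12; W sinα = 54.4
Slice 6: Δl = 3.0/cos37.7° = 3.792 m; N'_6 = 195·cos37.7° = 154.3; c'Δl = 63.70; W sinα = 119.2
Slice 7: Δl = 1.7/cos53.3° = 2.845 m; N'_7 = 39·cos53.3° = 23.3; c'Δl = 47.79; W sinα = 31.3
Σc'Δl = 264.2 kN/m; ΣN' = 771.8 kN/m; ΣW sinα = 280.6 kN/m
Resisting = 264.2 + 771.8·tan35.6° = 264.2 + 552.6 = 816.7 kN/m
FS = 816.7 / 280.6 = 2.911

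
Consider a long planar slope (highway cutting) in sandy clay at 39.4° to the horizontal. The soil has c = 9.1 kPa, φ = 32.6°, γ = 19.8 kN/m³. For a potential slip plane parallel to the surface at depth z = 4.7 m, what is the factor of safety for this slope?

FS = 0.98

For an infinite slope with a slip plane parallel to the surface (no pore pressure): FS = [c + γz cos²β tanφ] / [γz sinβ cosβ].
γz = 19.8·4.7 = 93.06 kN/m²
Numerator = 9.1 + 93.06·cos²39.4°·tan32.6° = 9.1 + 93.06·0.5971·0.6395 = 44.637 kPa
Denominator = 93.06·sin39.4°·cos39.4° = 93.06·0.6347·0.7727 = 45.644 kPa
FS = 44.637 / 45.644 = 0.978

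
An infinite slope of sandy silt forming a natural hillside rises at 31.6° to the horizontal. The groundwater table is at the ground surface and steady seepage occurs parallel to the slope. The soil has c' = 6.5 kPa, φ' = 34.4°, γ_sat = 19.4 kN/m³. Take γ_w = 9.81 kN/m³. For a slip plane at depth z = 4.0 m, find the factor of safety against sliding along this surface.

With seepage parallel to the slope and the water table at the surface, the effective normal stress on the slip plane uses the buoyant unit weight γ' = γ_sat − γ_w while the driving shear stress uses γ_sat:
FS = [c' + γ' z cos²β tanφ'] / [γ_sat z sinβ cosβ]
γ' = 19.4 − 9.81 = 9.59 kN/m³
Numerator = 6.5 + 9.59·4.0·cos²31.6°·tan34.4° = 6.5 + 9.59·4.0·0.7254·0.6847 = 25.554 kPa
Denominator = 19.4·4.0·sin31.6°·cos31.6° = 19.4·4.0·0.5240·0.8517 = 34.632 kPa
FS = 25.554 / 34.632 = 0.738

FS = 0.74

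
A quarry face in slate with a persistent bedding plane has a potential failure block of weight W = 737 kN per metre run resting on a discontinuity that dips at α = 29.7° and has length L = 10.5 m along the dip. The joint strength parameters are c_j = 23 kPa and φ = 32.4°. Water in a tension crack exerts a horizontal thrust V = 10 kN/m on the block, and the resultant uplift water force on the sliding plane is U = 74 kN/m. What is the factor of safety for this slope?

FS = 1.60

Resolving the block weight along and normal to the plane and applying the Mohr–Coulomb strength on the joint:
N' = W cosα − U − V sinα = 737·cos29.7° − 74 − 10·sin29.7° = 561.2 kN/m
Driving force T = W sinα + V cosα = 737·sin29.7° + 10·cos29.7° = 373.8 kN/m
Resisting force R = c_j·L + N'·tanφ = 23·10.5 + 561.2·tan32.4° = 241.5 + 356.2 = 597.7 kN/m
FS = R / T = 597.7 / 373.8 = 1.599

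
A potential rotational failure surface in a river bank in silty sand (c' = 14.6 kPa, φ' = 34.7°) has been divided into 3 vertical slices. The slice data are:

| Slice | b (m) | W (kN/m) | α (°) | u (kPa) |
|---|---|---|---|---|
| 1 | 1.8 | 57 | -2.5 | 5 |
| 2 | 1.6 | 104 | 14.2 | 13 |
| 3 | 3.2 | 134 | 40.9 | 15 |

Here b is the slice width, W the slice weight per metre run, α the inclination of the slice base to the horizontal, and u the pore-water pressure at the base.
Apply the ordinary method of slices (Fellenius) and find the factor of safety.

Ordinary method of slices: FS = Σ[c'·Δl_i + (W_i cosα_i − u_i·Δl_i)·tanφ'] / Σ W_i sinα_i, with Δl_i = b_i / cosα_i.
Slice 1: Δl = 1.8/cos(-2.5°) = 1.802 m; N'_1 = 57·cos(-2.5°) − 5·1.802 = 47.9; c'Δl = 26.31; W sinα = -2.5
Slice 2: Δl = 1.6/cos14.2° = 1.650 m; N'_2 = 104·cos14.2° − 13·1.650 = 79.4; c'Δl = 24.10; W sinα = 25.5
Slice 3: Δl = 3.2/cos40.9° = 4.234 m; N'_3 = 134·cos40.9° − 15·4.234 = 37.8; c'Δl = 61.81; W sinα = 87.7
Σc'Δl = 112.2 kN/m; ΣN' = 165.1 kN/m; ΣW sinα = 110.8 kN/m
Resisting = 112.2 + 165.1·tan34.7° = 112.2 + 114.3 = 226.5 kN/m
FS = 226.5 / 110.8 = 2.045

FS = 2.05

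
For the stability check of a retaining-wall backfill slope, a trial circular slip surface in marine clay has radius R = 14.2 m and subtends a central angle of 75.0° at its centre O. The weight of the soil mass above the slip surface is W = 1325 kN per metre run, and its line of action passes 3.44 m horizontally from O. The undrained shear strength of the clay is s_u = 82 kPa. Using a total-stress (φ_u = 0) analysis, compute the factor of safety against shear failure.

Taking moments about the centre O, the resisting moment is provided by the undrained shear strength acting along the arc:
Arc length L_a = R·θ = 14.2·(75.0°·π/180) = 14.2·1.3090 = 18.59 m
M_R = s_u·L_a·R = 82·18.59·14.2 = 21643.6 kN·m/m
M_D = W·d = 1325·3.44 = 4558.0 kN·m/m
FS = M_R / M_D = 21643.6 / 4558.0 = 4.748

FS = 4.75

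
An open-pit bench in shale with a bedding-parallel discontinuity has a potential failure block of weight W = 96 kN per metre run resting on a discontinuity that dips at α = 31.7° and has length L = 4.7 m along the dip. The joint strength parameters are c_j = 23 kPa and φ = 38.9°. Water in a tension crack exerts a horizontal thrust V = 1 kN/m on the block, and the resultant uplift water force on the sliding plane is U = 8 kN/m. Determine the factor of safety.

FS = 3.26

Resolving the block weight along and normal to the plane and applying the Mohr–Coulomb strength on the joint:
N' = W cosα − U − V sinα = 96·cos31.7° − 8 − 1·sin31.7° = 73.2 kN/m
Driving force T = W sinα + V cosα = 96·sin31.7° + 1·cos31.7° = 51.3 kN/m
Resisting force R = c_j·L + N'·tanφ = 23·4.7 + 73.2·tan38.9° = 108.1 + 59.0 = 167.1 kN/m
FS = R / T = 167.1 / 51.3 = 3.258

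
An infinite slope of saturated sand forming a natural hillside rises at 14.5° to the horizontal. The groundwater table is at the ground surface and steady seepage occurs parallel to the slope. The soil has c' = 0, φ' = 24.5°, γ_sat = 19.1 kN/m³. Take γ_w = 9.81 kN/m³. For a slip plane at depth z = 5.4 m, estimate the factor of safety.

FS = 0.86

With seepage parallel to the slope and the water table at the surface, the effective normal stress on the slip plane uses the buoyant unit weight γ' = γ_sat − γ_w while the driving shear stress uses γ_sat:
FS = [c' + γ' z cos²β tanφ'] / [γ_sat z sinβ cosβ]
(For c' = 0 this reduces to FS = (γ'/γ_sat)·tanφ'/tanβ.)
γ' = 19.1 − 9.81 = 9.29 kN/m³
Numerator = 0.0 + 9.29·5.4·cos²14.5°·tan24.5° = 0.0 + 9.29·5.4·0.9373·0.4557 = 21.429 kPa
Denominator = 19.1·5.4·sin14.5°·cos14.5° = 19.1·5.4·0.2504·0.9681 = 25.002 kPa
FS = 21.429 / 25.002 = 0.857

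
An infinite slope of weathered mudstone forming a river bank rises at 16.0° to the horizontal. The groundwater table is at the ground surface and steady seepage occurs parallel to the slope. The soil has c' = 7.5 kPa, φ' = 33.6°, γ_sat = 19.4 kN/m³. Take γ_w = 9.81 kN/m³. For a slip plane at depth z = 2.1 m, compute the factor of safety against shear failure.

With seepage parallel to the slope and the water table at the surface, the effective normal stress on the slip plane uses the buoyant unit weight γ' = γ_sat − γ_w while the driving shear stress uses γ_sat:
FS = [c' + γ' z cos²β tanφ'] / [γ_sat z sinβ cosβ]
γ' = 19.4 − 9.81 = 9.59 kN/m³
Numerator = 7.5 + 9.59·2.1·cos²16.0°·tan33.6° = 7.5 + 9.59·2.1·0.9240·0.6644 = 19.864 kPa
Denominator = 19.4·2.1·sin16.0°·cos16.0° = 19.4·2.1·0.2756·0.9613 = 10.794 kPa
FS = 19.864 / 10.794 = 1.840

FS = 1.84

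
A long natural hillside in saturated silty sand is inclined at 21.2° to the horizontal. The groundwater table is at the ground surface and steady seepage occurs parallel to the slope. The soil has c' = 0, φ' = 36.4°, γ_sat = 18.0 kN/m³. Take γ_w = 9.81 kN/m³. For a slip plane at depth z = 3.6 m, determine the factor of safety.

FS = 0.86

With seepage parallel to the slope and the water table at the surface, the effective normal stress on the slip plane uses the buoyant unit weight γ' = γ_sat − γ_w while the driving shear stress uses γ_sat:
FS = [c' + γ' z cos²β tanφ'] / [γ_sat z sinβ cosβ]
(For c' = 0 this reduces to FS = (γ'/γ_sat)·tanφ'/tanβ.)
γ' = 18.0 − 9.81 = 8.19 kN/m³
Numerator = 0.0 + 8.19·3.6·cos²21.2°·tan36.4° = 0.0 + 8.19·3.6·0.8692·0.7373 = 18.895 kPa
Denominator = 18.0·3.6·sin21.2°·cos21.2° = 18.0·3.6·0.3616·0.9323 = 21.847 kPa
FS = 18.895 / 21.847 = 0.865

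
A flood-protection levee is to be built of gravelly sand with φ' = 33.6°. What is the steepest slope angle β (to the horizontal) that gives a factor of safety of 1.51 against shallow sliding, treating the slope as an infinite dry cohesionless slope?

β = 23.7°

For an infinite dry cohesionless slope FS = tanφ'/tanβ, so tanβ = tanφ' / FS.
tanβ = tan33.6° / 1.51 = 0.6644 / 1.51 = 0.4400
β = arctan(0.4400) = 23.75°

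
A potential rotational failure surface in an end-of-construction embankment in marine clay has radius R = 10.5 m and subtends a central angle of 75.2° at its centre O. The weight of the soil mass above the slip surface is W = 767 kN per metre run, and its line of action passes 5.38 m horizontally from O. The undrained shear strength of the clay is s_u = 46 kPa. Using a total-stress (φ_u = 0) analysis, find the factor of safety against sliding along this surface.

FS = 1.61

Taking moments about the centre O, the resisting moment is provided by the undrained shear strength acting along the arc:
Arc length L_a = R·θ = 10.5·(75.2°·π/180) = 10.5·1.3125 = 13.78 m
M_R = s_u·L_a·R = 46·13.78·10.5 = 6656.3 kN·m/m
M_D = W·d = 767·5.38 = 4126.5 kN·m/m
FS = M_R / M_D = 6656.3 / 4126.5 = 1.613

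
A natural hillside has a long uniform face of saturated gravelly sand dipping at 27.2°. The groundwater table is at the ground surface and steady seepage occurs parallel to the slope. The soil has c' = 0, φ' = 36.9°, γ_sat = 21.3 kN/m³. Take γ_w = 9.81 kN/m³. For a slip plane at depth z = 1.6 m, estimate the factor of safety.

With seepage parallel to the slope and the water table at the surface, the effective normal stress on the slip plane uses the buoyant unit weight γ' = γ_sat − γ_w while the driving shear stress uses γ_sat:
FS = [c' + γ' z cos²β tanφ'] / [γ_sat z sinβ cosβ]
(For c' = 0 this reduces to FS = (γ'/γ_sat)·tanφ'/tanβ.)
γ' = 21.3 − 9.81 = 11.49 kN/m³
Numerator = 0.0 + 11.49·1.6·cos²27.2°·tan36.9° = 0.0 + 11.49·1.6·0.7911·0.7508 = 10.919 kPa
Denominator = 21.3·1.6·sin27.2°·cos27.2° = 21.3·1.6·0.4571·0.8894 = 13.855 kPa
FS = 10.919 / 13.855 = 0.788

FS = 0.79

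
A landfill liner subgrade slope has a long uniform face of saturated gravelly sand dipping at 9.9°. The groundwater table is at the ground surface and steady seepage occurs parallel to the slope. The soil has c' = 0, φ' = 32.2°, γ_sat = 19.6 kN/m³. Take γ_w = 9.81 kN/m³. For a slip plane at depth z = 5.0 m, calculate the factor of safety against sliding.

With seepage parallel to the slope and the water table at the surface, the effective normal stress on the slip plane uses the buoyant unit weight γ' = γ_sat − γ_w while the driving shear stress uses γ_sat:
FS = [c' + γ' z cos²β tanφ'] / [γ_sat z sinβ cosβ]
(For c' = 0 this reduces to FS = (γ'/γ_sat)·tanφ'/tanβ.)
γ' = 19.6 − 9.81 = 9.79 kN/m³
Numerator = 0.0 + 9.79·5.0·cos²9.9°·tan32.2° = 0.0 + 9.79·5.0·0.9704·0.6297 = 29.914 kPa
Denominator = 19.6·5.0·sin9.9°·cos9.9° = 19.6·5.0·0.1719·0.9851 = 16.598 kPa
FS = 29.914 / 16.598 = 1.802

FS = 1.80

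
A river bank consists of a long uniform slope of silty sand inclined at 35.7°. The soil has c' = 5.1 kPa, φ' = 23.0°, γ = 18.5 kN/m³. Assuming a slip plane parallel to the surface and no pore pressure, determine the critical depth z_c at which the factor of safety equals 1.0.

Setting FS = 1.00 in FS = [c' + γz cos²β tanφ'] / [γz sinβ cosβ] and solving for z:
z = c' / [γ cosβ (FS·sinβ − cosβ·tanφ')]
  = 5.1 / [18.5·cos35.7°·(1.00·sin35.7° − cos35.7°·tan23.0°)]
  = 5.1 / [18.5·0.8121·(1.00·0.5835 − 0.8121·0.4245)]
  = 5.1 / 3.5881 = 1.421 m

z_c = 1.42 m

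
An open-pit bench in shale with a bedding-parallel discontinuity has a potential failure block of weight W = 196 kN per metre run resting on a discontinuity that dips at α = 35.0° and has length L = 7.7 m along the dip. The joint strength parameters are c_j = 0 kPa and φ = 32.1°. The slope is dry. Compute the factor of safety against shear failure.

FS = 0.90

Resolving the block weight along and normal to the plane and applying the Mohr–Coulomb strength on the joint:
N' = W cosα = 196·cos35.0° = 160.6 kN/m
Driving force T = W sinα = 196·sin35.0° = 112.4 kN/m
Resisting force R = c_j·L + N'·tanφ = 0·7.7 + 160.6·tan32.1° = 0.0 + 100.7 = 100.7 kN/m
FS = R / T = 100.7 / 112.4 = 0.896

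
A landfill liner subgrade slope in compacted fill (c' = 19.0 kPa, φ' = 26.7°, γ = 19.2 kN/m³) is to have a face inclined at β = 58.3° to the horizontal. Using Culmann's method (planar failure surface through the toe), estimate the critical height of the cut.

H_c = 20.29 m

Culmann's analysis gives the critical failure plane at α_cr = (β + φ')/2 = (58.3 + 26.7)/2 = 42.5°, and the critical height
H_c = (4c'/γ) · sinβ cosφ' / [1 − cos(β − φ')]
    = (4·19.0/19.2) · sin58.3°·cos26.7° / [1 − cos(31.6°)]
    = 3.958 · 0.8508·0.8934 / [1 − 0.8517]
    = 3.958 · 0.7601 / 0.1483
    = 20.29 m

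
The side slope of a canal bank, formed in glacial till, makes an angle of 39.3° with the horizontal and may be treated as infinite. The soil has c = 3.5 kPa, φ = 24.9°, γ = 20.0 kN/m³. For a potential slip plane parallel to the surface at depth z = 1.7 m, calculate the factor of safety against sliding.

For an infinite slope with a slip plane parallel to the surface (no pore pressure): FS = [c + γz cos²β tanφ] / [γz sinβ cosβ].
γz = 20.0·1.7 = 34.00 kN/m²
Numerator = 3.5 + 34.00·cos²39.3°·tan24.9° = 3.5 + 34.00·0.5988·0.4642 = 12.951 kPa
Denominator = 34.00·sin39.3°·cos39.3° = 34.00·0.6334·0.7738 = 16.665 kPa
FS = 12.951 / 16.665 = 0.777

FS = 0.78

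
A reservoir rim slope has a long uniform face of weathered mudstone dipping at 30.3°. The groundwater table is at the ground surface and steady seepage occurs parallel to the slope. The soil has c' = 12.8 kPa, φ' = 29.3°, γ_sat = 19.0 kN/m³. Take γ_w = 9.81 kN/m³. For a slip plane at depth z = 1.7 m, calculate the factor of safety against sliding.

With seepage parallel to the slope and the water table at the surface, the effective normal stress on the slip plane uses the buoyant unit weight γ' = γ_sat − γ_w while the driving shear stress uses γ_sat:
FS = [c' + γ' z cos²β tanφ'] / [γ_sat z sinβ cosβ]
γ' = 19.0 − 9.81 = 9.19 kN/m³
Numerator = 12.8 + 9.19·1.7·cos²30.3°·tan29.3° = 12.8 + 9.19·1.7·0.7455·0.5612 = 19.336 kPa
Denominator = 19.0·1.7·sin30.3°·cos30.3° = 19.0·1.7·0.5045·0.8634 = 14.070 kPa
FS = 19.336 / 14.070 = 1.374

FS = 1.37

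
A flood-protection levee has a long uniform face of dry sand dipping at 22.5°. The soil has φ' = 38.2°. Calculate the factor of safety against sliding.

For a dry cohesionless infinite slope the factor of safety is FS = tanφ' / tanβ.
FS = tan38.2° / tan22.5° = 0.7869 / 0.4142 = 1.900

FS = 1.90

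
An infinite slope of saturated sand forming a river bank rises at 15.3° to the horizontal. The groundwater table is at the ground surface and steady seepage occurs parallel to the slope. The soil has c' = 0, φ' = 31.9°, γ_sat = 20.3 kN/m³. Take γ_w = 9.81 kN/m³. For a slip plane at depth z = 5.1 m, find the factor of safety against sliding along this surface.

FS = 1.18

With seepage parallel to the slope and the water table at the surface, the effective normal stress on the slip plane uses the buoyant unit weight γ' = γ_sat − γ_w while the driving shear stress uses γ_sat:
FS = [c' + γ' z cos²β tanφ'] / [γ_sat z sinβ cosβ]
(For c' = 0 this reduces to FS = (γ'/γ_sat)·tanφ'/tanβ.)
γ' = 20.3 − 9.81 = 10.49 kN/m³
Numerator = 0.0 + 10.49·5.1·cos²15.3°·tan31.9° = 0.0 + 10.49·5.1·0.9304·0.6224 = 30.982 kPa
Denominator = 20.3·5.1·sin15.3°·cos15.3° = 20.3·5.1·0.2639·0.9646 = 26.351 kPa
FS = 30.982 / 26.351 = 1.176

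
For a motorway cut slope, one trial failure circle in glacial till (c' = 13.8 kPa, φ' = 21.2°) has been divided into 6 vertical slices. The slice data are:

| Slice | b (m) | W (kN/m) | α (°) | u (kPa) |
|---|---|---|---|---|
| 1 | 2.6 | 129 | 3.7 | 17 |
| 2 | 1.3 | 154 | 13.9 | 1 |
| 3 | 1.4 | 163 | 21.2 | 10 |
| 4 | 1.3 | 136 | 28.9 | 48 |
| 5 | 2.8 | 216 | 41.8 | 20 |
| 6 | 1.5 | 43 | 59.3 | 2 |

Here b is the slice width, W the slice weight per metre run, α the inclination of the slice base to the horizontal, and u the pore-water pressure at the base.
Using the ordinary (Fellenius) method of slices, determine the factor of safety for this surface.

FS = 1.11

Ordinary method of slices: FS = Σ[c'·Δl_i + (W_i cosα_i − u_i·Δl_i)·tanφ'] / Σ W_i sinα_i, with Δl_i = b_i / cosα_i.
Slice 1: Δl = 2.6/cos3.7° = 2.605 m; N'_1 = 129·cos3.7° − 17·2.605 = 84.4; c'Δl = 35.95; W sinα = 8.3
Slice 2: Δl = 1.3/cos13.9° = 1.339 m; N'_2 = 154·cos13.9° − 1·1.339 = 148.2; c'Δl = 18.48; W sinα = 37.0
Slice 3: Δl = 1.4/cos21.2° = 1.502 m; N'_3 = 163·cos21.2° − 10·1.502 = 137.0; c'Δl = 20.72; W sinα = 58.9
Slice 4: Δl = 1.3/cos28.9° = 1.485 m; N'_4 = 136·cos28.9° − 48·1.485 = 47.8; c'Δl = 20.49; W sinα = 65.7
Slice 5: Δl = 2.8/cos41.8° = 3.756 m; N'_5 = 216·cos41.8° − 20·3.756 = 85.9; c'Δl = 51.83; W sinα = 144.0
Slice 6: Δl = 1.5/cos59.3° = 2.938 m; N'_6 = 43·cos59.3° − 2·2.938 = 16.1; c'Δl = 40.55; W sinα = 37.0
Σc'Δl = 188.0 kN/m; ΣN' = 519.3 kN/m; ΣW sinα = 350.9 kN/m
Resisting = 188.0 + 519.3·tan21.2° = 188.0 + 201.4 = 389.5 kN/m
FS = 389.5 / 350.9 = 1.110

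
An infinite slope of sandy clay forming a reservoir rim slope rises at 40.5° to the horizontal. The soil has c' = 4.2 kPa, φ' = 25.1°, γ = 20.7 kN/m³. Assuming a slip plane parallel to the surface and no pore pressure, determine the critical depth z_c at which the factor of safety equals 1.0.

Setting FS = 1.00 in FS = [c' + γz cos²β tanφ'] / [γz sinβ cosβ] and solving for z:
z = c' / [γ cosβ (FS·sinβ − cosβ·tanφ')]
  = 4.2 / [20.7·cos40.5°·(1.00·sin40.5° − cos40.5°·tan25.1°)]
  = 4.2 / [20.7·0.7604·(1.00·0.6494 − 0.7604·0.4684)]
  = 4.2 / 4.6158 = 0.910 m

z_c = 0.91 m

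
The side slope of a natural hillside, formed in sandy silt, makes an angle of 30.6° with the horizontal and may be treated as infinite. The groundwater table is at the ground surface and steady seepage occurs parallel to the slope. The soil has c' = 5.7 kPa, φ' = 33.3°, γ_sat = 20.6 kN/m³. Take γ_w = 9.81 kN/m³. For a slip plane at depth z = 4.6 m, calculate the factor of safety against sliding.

With seepage parallel to the slope and the water table at the surface, the effective normal stress on the slip plane uses the buoyant unit weight γ' = γ_sat − γ_w while the driving shear stress uses γ_sat:
FS = [c' + γ' z cos²β tanφ'] / [γ_sat z sinβ cosβ]
γ' = 20.6 − 9.81 = 10.79 kN/m³
Numerator = 5.7 + 10.79·4.6·cos²30.6°·tan33.3° = 5.7 + 10.79·4.6·0.7409·0.6569 = 29.855 kPa
Denominator = 20.6·4.6·sin30.6°·cos30.6° = 20.6·4.6·0.5090·0.8607 = 41.519 kPa
FS = 29.855 / 41.519 = 0.719

FS = 0.72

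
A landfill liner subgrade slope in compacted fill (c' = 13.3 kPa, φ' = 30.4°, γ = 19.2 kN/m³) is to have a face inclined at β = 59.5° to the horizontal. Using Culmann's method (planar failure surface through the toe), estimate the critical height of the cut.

Culmann's analysis gives the critical failure plane at α_cr = (β + φ')/2 = (59.5 + 30.4)/2 = 45.0°, and the critical height
H_c = (4c'/γ) · sinβ cosφ' / [1 − cos(β − φ')]
    = (4·13.3/19.2) · sin59.5°·cos30.4° / [1 − cos(29.1°)]
    = 2.771 · 0.8616·0.8625 / [1 − 0.8738]
    = 2.771 · 0.7432 / 0.1262
    = 16.31 m

H_c = 16.31 m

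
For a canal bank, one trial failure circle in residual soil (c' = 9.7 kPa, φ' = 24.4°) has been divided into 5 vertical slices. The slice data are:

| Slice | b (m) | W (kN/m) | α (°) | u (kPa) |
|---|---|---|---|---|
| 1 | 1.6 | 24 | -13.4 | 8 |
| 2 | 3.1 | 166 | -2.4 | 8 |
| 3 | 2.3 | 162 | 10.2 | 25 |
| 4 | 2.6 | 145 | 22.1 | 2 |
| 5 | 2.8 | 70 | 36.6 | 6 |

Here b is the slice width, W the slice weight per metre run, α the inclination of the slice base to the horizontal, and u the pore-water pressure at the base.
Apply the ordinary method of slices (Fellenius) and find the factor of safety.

FS = 2.83

Ordinary method of slices: FS = Σ[c'·Δl_i + (W_i cosα_i − u_i·Δl_i)·tanφ'] / Σ W_i sinα_i, with Δl_i = b_i / cosα_i.
Slice 1: Δl = 1.6/cos(-13.4°) = 1.645 m; N'_1 = 24·cos(-13.4°) − 8·1.645 = 10.2; c'Δl = 15.95; W sinα = -5.6
Slice 2: Δl = 3.1/cos(-2.4°) = 3.103 m; N'_2 = 166·cos(-2.4°) − 8·3.103 = 141.0; c'Δl = 30.10; W sinα = -7.0
Slice 3: Δl = 2.3/cos10.2° = 2.337 m; N'_3 = 162·cos10.2° − 25·2.337 = 101.0; c'Δl = 22.67; W sinα = 28.7
Slice 4: Δl = 2.6/cos22.1° = 2.806 m; N'_4 = 145·cos22.1° − 2·2.806 = 128.7; c'Δl = 27.22; W sinα = 54.6
Slice 5: Δl = 2.8/cos36.6° = 3.488 m; N'_5 = 70·cos36.6° − 6·3.488 = 35.3; c'Δl = 33.83; W sinα = 41.7
Σc'Δl = 129.8 kN/m; ΣN' = 416.2 kN/m; ΣW sinα = 112.5 kN/m
Resisting = 129.8 + 416.2·tan24.4° = 129.8 + 188.8 = 318.6 kN/m
FS = 318.6 / 112.5 = 2.833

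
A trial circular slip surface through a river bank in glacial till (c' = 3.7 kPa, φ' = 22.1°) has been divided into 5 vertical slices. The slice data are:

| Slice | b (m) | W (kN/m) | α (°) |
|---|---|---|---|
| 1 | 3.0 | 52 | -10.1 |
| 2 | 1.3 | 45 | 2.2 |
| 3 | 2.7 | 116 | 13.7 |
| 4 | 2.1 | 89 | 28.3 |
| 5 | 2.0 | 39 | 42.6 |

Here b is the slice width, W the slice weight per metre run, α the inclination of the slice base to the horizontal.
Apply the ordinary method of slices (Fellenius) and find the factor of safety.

FS = 1.96

Ordinary method of slices: FS = Σ[c'·Δl_i + (W_i cosα_i)·tanφ'] / Σ W_i sinα_i, with Δl_i = b_i / cosα_i.
Slice 1: Δl = 3.0/cos(-10.1°) = 3.047 m; N'_1 = 52·cos(-10.1°) = 51.2; c'Δl = 11.27; W sinα = -9.1
Slice 2: Δl = 1.3/cos2.2° = 1.301 m; N'_2 = 45·cos2.2° = 45.0; c'Δl = 4.81; W sinα = 1.7
Slice 3: Δl = 2.7/cos13.7° = 2.779 m; N'_3 = 116·cos13.7° = 112.7; c'Δl = 10.28; W sinα = 27.5
Slice 4: Δl = 2.1/cos28.3° = 2.385 m; N'_4 = 89·cos28.3° = 78.4; c'Δl = 8.82; W sinα = 42.2
Slice 5: Δl = 2.0/cos42.6° = 2.717 m; N'_5 = 39·cos42.6° = 28.7; c'Δl = 10.05; W sinα = 26.4
Σc'Δl = 45.2 kN/m; ΣN' = 315.9 kN/m; ΣW sinα = 88.7 kN/m
Resisting = 45.2 + 315.9·tan22.1° = 45.2 + 128.3 = 173.5 kN/m
FS = 173.5 / 88.7 = 1.957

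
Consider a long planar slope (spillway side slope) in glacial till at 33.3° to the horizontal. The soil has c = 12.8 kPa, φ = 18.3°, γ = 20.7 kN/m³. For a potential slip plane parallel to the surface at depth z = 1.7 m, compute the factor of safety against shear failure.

For an infinite slope with a slip plane parallel to the surface (no pore pressure): FS = [c + γz cos²β tanφ] / [γz sinβ cosβ].
γz = 20.7·1.7 = 35.19 kN/m²
Numerator = 12.8 + 35.19·cos²33.3°·tan18.3° = 12.8 + 35.19·0.6986·0.3307 = 20.930 kPa
Denominator = 35.19·sin33.3°·cos33.3° = 35.19·0.5490·0.8358 = 16.148 kPa
FS = 20.930 / 16.148 = 1.296

FS = 1.30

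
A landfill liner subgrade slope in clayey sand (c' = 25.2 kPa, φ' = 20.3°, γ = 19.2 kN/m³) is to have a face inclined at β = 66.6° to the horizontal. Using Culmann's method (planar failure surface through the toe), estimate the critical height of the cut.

H_c = 14.62 m

Culmann's analysis gives the critical failure plane at α_cr = (β + φ')/2 = (66.6 + 20.3)/2 = 43.4°, and the critical height
H_c = (4c'/γ) · sinβ cosφ' / [1 − cos(β − φ')]
    = (4·25.2/19.2) · sin66.6°·cos20.3° / [1 − cos(46.3°)]
    = 5.250 · 0.9178·0.9379 / [1 − 0.6909]
    = 5.250 · 0.8608 / 0.3091
    = 14.62 m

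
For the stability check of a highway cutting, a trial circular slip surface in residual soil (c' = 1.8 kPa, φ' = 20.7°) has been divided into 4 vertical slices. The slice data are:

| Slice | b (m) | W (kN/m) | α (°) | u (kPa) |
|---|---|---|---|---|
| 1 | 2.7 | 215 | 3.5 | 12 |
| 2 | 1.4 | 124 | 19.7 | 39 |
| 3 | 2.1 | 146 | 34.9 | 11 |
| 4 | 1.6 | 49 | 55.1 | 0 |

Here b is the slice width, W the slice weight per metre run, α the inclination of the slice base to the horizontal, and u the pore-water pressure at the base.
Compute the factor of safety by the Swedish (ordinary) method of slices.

Ordinary method of slices: FS = Σ[c'·Δl_i + (W_i cosα_i − u_i·Δl_i)·tanφ'] / Σ W_i sinα_i, with Δl_i = b_i / cosα_i.
Slice 1: Δl = 2.7/cos3.5° = 2.705 m; N'_1 = 215·cos3.5° − 12·2.705 = 182.1; c'Δl = 4.87; W sinα = 13.1
Slice 2: Δl = 1.4/cos19.7° = 1.487 m; N'_2 = 124·cos19.7° − 39·1.487 = 58.7; c'Δl = 2.68; W sinα = 41.8
Slice 3: Δl = 2.1/cos34.9° = 2.561 m; N'_3 = 146·cos34.9° − 11·2.561 = 91.6; c'Δl = 4.61; W sinα = 83.5
Slice 4: Δl = 1.6/cos55.1° = 2.796 m; N'_4 = 49·cos55.1° − 0·2.796 = 28.0; c'Δl = 5.03; W sinα = 40.2
Σc'Δl = 17.2 kN/m; ΣN' = 360.5 kN/m; ΣW sinα = 178.6 kN/m
Resisting = 17.2 + 360.5·tan20.7° = 17.2 + 136.2 = 153.4 kN/m
FS = 153.4 / 178.6 = 0.859

FS = 0.86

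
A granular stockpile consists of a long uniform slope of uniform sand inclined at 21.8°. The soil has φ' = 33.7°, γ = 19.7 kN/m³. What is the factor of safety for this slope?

For a dry cohesionless infinite slope the factor of safety is FS = tanφ' / tanβ.
FS = tan33.7° / tan21.8° = 0.6669 / 0.4000 = 1.667

FS = 1.67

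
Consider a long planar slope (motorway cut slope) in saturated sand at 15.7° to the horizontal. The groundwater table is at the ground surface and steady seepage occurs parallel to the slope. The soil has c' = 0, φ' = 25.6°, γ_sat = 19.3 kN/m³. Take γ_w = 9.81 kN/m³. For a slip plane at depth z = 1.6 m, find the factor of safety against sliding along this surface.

FS = 0.84

With seepage parallel to the slope and the water table at the surface, the effective normal stress on the slip plane uses the buoyant unit weight γ' = γ_sat − γ_w while the driving shear stress uses γ_sat:
FS = [c' + γ' z cos²β tanφ'] / [γ_sat z sinβ cosβ]
(For c' = 0 this reduces to FS = (γ'/γ_sat)·tanφ'/tanβ.)
γ' = 19.3 − 9.81 = 9.49 kN/m³
Numerator = 0.0 + 9.49·1.6·cos²15.7°·tan25.6° = 0.0 + 9.49·1.6·0.9268·0.4791 = 6.742 kPa
Denominator = 19.3·1.6·sin15.7°·cos15.7° = 19.3·1.6·0.2706·0.9627 = 8.044 kPa
FS = 6.742 / 8.044 = 0.838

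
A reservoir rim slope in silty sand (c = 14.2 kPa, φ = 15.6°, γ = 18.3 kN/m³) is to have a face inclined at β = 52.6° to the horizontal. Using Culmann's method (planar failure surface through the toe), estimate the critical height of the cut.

Culmann's analysis gives the critical failure plane at α_cr = (β + φ)/2 = (52.6 + 15.6)/2 = 34.1°, and the critical height
H_c = (4c/γ) · sinβ cosφ / [1 − cos(β − φ)]
    = (4·14.2/18.3) · sin52.6°·cos15.6° / [1 − cos(37.0°)]
    = 3.104 · 0.7944·0.9632 / [1 − 0.7986]
    = 3.104 · 0.7652 / 0.2014
    = 11.79 m

H_c = 11.79 m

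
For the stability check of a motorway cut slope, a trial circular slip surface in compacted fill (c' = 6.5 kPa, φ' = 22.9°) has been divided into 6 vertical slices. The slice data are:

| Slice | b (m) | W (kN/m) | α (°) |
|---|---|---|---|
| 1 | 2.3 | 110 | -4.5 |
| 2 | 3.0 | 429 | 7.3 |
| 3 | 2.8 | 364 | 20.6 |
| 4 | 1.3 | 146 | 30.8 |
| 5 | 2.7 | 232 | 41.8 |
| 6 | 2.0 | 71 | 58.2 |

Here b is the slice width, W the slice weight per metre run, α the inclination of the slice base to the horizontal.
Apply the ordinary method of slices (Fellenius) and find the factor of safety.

FS = 1.35

Ordinary method of slices: FS = Σ[c'·Δl_i + (W_i cosα_i)·tanφ'] / Σ W_i sinα_i, with Δl_i = b_i / cosα_i.
Slice 1: Δl = 2.3/cos(-4.5°) = 2.307 m; N'_1 = 110·cos(-4.5°) = 109.7; c'Δl = 15.00; W sinα = -8.6
Slice 2: Δl = 3.0/cos7.3° = 3.025 m; N'_2 = 429·cos7.3° = 425.5; c'Δl = 19.66; W sinα = 54.5
Slice 3: Δl = 2.8/cos20.6° = 2.991 m; N'_3 = 364·cos20.6° = 340.7; c'Δl = 19.44; W sinα = 128.1
Slice 4: Δl = 1.3/cos30.8° = 1.513 m; N'_4 = 146·cos30.8° = 125.4; c'Δl = 9.84; W sinα = 74.8
Slice 5: Δl = 2.7/cos41.8° = 3.622 m; N'_5 = 232·cos41.8° = 173.0; c'Δl = 23.54; W sinα = 154.6
Slice 6: Δl = 2.0/cos58.2° = 3.795 m; N'_6 = 71·cos58.2° = 37.4; c'Δl = 24.67; W sinα = 60.3
Σc'Δl = 112.1 kN/m; ΣN' = 1211.7 kN/m; ΣW sinα = 463.7 kN/m
Resisting = 112.1 + 1211.7·tan22.9° = 112.1 + 511.8 = 624.0 kN/m
FS = 624.0 / 463.7 = 1.346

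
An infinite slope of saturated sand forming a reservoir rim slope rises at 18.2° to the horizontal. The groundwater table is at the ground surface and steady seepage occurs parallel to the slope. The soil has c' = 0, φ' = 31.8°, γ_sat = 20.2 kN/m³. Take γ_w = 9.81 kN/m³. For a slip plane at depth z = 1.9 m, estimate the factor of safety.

With seepage parallel to the slope and the water table at the surface, the effective normal stress on the slip plane uses the buoyant unit weight γ' = γ_sat − γ_w while the driving shear stress uses γ_sat:
FS = [c' + γ' z cos²β tanφ'] / [γ_sat z sinβ cosβ]
(For c' = 0 this reduces to FS = (γ'/γ_sat)·tanφ'/tanβ.)
γ' = 20.2 − 9.81 = 10.39 kN/m³
Numerator = 0.0 + 10.39·1.9·cos²18.2°·tan31.8° = 0.0 + 10.39·1.9·0.9024·0.6200 = 11.046 kPa
Denominator = 20.2·1.9·sin18.2°·cos18.2° = 20.2·1.9·0.3123·0.9500 = 11.388 kPa
FS = 11.046 / 11.388 = 0.970

FS = 0.97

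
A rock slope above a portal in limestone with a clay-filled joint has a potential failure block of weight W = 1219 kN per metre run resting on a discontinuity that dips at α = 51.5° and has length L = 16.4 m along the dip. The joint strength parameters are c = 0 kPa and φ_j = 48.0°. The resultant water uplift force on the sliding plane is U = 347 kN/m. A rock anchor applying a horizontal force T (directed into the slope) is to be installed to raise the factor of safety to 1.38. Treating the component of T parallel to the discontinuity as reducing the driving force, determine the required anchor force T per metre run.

Resolving forces along and normal to the sliding plane, with the horizontal anchor force T adding T·sinα to the effective normal force and T·cosα acting up the plane against the driving force:
FS = [cL + (W cosα − U + T sinα) tanφ_j] / [W sinα − T cosα]
Without the anchor: N' = 411.8 kN/m, driving T_d = 954.0 kN/m, resisting R = 0·16.4 + 411.8·tan48.0° = 457.4 kN/m, FS = 0.48.
Setting FS = 1.38 and solving for T:
1.38·(954.0 − T cos51.5°) = 457.4 + T sin51.5°·tan48.0°
T·(sin51.5°·tan48.0° + 1.38·cos51.5°) = 1.38·954.0 − 457.4
T·(0.7826·1.1106 + 1.38·0.6225) = 1316.5 − 457.4 = 859.1
T·1.7282 = 859.1
T = 497.1 kN/m

T = 497 kN/m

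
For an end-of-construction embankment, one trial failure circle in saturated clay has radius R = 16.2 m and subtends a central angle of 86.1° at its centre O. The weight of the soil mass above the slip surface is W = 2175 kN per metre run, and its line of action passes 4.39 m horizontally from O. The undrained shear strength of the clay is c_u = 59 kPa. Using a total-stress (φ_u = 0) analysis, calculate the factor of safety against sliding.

FS = 2.44

Taking moments about the centre O, the resisting moment is provided by the undrained shear strength acting along the arc:
Arc length L_a = R·θ = 16.2·(86.1°·π/180) = 16.2·1.5027 = 24.34 m
M_R = c_u·L_a·R = 59·24.34·16.2 = 23268.2 kN·m/m
M_D = W·d = 2175·4.39 = 9548.2 kN·m/m
FS = M_R / M_D = 23268.2 / 9548.2 = 2.437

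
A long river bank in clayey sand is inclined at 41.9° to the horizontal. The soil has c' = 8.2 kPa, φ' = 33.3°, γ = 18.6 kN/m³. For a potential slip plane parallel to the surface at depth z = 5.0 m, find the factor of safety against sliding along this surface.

FS = 0.91

For an infinite slope with a slip plane parallel to the surface (no pore pressure): FS = [c' + γz cos²β tanφ'] / [γz sinβ cosβ].
γz = 18.6·5.0 = 93.00 kN/m²
Numerator = 8.2 + 93.00·cos²41.9°·tan33.3° = 8.2 + 93.00·0.5540·0.6569 = 42.044 kPa
Denominator = 93.00·sin41.9°·cos41.9° = 93.00·0.6678·0.7443 = 46.228 kPa
FS = 42.044 / 46.228 = 0.909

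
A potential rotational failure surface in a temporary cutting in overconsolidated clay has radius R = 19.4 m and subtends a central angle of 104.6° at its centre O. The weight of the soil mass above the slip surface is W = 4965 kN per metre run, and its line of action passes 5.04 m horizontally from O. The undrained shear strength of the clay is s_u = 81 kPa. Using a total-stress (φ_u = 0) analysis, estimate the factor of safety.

Taking moments about the centre O, the resisting moment is provided by the undrained shear strength acting along the arc:
Arc length L_a = R·θ = 19.4·(104.6°·π/180) = 19.4·1.8256 = 35.42 m
M_R = s_u·L_a·R = 81·35.42·19.4 = 55654.1 kN·m/m
M_D = W·d = 4965·5.04 = 25023.6 kN·m/m
FS = M_R / M_D = 55654.1 / 25023.6 = 2.224

FS = 2.22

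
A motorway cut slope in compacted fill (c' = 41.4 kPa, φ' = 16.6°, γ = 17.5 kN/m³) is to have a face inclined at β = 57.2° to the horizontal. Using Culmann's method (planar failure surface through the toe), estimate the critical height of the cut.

H_c = 31.66 m

Culmann's analysis gives the critical failure plane at α_cr = (β + φ')/2 = (57.2 + 16.6)/2 = 36.9°, and the critical height
H_c = (4c'/γ) · sinβ cosφ' / [1 − cos(β − φ')]
    = (4·41.4/17.5) · sin57.2°·cos16.6° / [1 − cos(40.6°)]
    = 9.463 · 0.8406·0.9583 / [1 − 0.7593]
    = 9.463 · 0.8055 / 0.2407
    = 31.66 m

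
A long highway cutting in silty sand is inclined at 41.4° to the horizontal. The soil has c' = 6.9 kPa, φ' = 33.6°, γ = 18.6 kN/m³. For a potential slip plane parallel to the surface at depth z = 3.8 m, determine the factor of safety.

For an infinite slope with a slip plane parallel to the surface (no pore pressure): FS = [c' + γz cos²β tanφ'] / [γz sinβ cosβ].
γz = 18.6·3.8 = 70.68 kN/m²
Numerator = 6.9 + 70.68·cos²41.4°·tan33.6° = 6.9 + 70.68·0.5627·0.6644 = 33.323 kPa
Denominator = 70.68·sin41.4°·cos41.4° = 70.68·0.6613·0.7501 = 35.061 kPa
FS = 33.323 / 35.061 = 0.950

FS = 0.95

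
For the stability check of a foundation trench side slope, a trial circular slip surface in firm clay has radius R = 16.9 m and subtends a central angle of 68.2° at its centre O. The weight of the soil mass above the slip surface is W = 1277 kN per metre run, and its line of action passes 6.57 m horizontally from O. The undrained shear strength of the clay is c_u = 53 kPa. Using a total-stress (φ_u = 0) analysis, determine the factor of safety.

FS = 2.15

Taking moments about the centre O, the resisting moment is provided by the undrained shear strength acting along the arc:
Arc length L_a = R·θ = 16.9·(68.2°·π/180) = 16.9·1.1903 = 20.12 m
M_R = c_u·L_a·R = 53·20.12·16.9 = 18018.2 kN·m/m
M_D = W·d = 1277·6.57 = 8389.9 kN·m/m
FS = M_R / M_D = 18018.2 / 8389.9 = 2.148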